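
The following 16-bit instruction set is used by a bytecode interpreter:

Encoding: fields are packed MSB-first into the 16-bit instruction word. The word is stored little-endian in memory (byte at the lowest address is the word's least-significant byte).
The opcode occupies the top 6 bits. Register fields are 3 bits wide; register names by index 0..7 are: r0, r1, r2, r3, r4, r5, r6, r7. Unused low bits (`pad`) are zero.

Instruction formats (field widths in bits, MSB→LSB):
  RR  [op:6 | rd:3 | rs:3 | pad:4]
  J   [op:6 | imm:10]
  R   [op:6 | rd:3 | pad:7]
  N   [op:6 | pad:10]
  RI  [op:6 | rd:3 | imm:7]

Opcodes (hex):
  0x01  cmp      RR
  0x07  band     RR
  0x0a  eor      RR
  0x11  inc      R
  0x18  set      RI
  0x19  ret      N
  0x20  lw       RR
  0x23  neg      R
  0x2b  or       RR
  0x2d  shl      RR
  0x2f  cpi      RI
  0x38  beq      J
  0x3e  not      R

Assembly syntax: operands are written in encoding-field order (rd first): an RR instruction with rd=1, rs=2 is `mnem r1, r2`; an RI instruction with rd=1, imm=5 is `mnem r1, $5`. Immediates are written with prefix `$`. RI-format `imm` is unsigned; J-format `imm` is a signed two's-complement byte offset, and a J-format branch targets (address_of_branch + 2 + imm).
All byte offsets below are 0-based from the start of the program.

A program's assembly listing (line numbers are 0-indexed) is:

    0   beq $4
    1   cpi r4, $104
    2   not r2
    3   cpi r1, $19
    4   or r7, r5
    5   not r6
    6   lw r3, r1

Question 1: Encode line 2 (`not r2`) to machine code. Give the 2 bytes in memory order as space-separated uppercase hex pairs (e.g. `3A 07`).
L2: not op=0x3e:6|rd=2:3|pad=0:7 ⇒ 0xf900 ⇒ little 00 f9

00 F9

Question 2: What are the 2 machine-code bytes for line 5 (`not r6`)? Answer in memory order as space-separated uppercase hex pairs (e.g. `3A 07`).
line 5 (not): pack op=0x3e:6|rd=6:3|pad=0:7 = 0xfb00; little→ 00 fb

00 FB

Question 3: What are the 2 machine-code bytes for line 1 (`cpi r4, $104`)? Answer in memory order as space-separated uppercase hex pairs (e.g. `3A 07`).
68 BE

L1: cpi op=0x2f:6|rd=4:3|imm=104:7 ⇒ 0xbe68 ⇒ little 68 be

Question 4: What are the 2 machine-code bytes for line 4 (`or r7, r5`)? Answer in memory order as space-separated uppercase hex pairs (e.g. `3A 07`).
4. or fields op=0x2b:6|rd=7:3|rs=5:3|pad=0:4 → word afd0h → d0 af

D0 AF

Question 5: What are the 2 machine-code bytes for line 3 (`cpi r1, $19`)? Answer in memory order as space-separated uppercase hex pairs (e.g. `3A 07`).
3. cpi fields op=0x2f:6|rd=1:3|imm=19:7 → word bc93h → 93 bc

93 BC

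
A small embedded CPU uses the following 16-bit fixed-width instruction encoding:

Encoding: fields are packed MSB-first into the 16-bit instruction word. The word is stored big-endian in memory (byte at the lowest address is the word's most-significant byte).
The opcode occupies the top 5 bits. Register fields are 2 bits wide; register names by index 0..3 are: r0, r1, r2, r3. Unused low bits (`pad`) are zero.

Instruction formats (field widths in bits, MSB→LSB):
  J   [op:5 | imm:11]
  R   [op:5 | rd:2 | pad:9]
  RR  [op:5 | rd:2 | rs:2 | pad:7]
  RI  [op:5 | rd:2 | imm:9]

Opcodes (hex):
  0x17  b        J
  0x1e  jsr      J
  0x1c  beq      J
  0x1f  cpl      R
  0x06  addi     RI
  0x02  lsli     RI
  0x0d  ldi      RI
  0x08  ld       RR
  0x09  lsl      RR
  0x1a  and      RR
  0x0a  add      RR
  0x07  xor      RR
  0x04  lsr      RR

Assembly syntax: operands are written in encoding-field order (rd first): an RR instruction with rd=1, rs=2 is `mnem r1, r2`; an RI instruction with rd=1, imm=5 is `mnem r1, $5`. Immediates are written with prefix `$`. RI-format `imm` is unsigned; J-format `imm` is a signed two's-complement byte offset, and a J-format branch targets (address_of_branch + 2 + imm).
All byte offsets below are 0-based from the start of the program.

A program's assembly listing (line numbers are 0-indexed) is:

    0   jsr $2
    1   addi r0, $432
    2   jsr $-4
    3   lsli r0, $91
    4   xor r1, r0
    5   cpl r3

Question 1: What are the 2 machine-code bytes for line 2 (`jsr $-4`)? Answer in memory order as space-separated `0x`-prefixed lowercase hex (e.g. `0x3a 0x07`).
0xf7 0xfc

line 2 (jsr): pack op=0x1e:5|imm=-4:11 = 0xf7fc; big→ f7 fc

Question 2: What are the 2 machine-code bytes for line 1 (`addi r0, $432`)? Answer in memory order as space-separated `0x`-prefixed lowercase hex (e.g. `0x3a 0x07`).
0x31 0xb0

1. addi fields op=0x6:5|rd=0:2|imm=432:9 → word 31b0h → 31 b0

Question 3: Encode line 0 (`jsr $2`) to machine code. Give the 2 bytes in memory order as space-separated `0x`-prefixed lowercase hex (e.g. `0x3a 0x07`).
L0: jsr op=0x1e:5|imm=2:11 ⇒ 0xf002 ⇒ big f0 02

0xf0 0x02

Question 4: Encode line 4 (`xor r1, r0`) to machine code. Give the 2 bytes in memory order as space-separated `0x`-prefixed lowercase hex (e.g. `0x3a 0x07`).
0x3a 0x00

line 4 (xor): pack op=0x7:5|rd=1:2|rs=0:2|pad=0:7 = 0x3a00; big→ 3a 00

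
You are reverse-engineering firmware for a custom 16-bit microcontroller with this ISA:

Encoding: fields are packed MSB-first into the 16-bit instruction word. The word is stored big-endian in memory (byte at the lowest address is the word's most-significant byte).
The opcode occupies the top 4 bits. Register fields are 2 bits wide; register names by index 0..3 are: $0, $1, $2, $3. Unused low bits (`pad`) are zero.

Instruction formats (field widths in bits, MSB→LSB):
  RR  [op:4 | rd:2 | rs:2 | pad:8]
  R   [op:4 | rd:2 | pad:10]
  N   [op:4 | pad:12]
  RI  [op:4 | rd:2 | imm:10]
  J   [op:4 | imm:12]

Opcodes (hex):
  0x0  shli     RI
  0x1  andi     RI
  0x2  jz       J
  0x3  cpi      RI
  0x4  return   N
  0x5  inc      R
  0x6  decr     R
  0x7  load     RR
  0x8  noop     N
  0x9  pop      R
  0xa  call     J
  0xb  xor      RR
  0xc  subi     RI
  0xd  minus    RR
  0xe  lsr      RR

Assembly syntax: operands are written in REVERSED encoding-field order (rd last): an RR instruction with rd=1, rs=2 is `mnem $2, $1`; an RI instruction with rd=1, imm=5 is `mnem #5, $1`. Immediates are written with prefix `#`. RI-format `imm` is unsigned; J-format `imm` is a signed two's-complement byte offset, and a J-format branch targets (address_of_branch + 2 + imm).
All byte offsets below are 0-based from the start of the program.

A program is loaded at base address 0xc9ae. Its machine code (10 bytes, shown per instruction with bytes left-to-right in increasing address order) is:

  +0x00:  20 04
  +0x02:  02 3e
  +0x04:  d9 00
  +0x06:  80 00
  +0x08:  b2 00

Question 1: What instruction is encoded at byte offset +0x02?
@+02  big-endian(02 3e) = 0x023e
  opcode bits[15:12]=0x0: shli/RI
  rd@[11:10]=0x0 ⇒ $0
  imm@[9:0]=0x23e ⇒ #574

shli #574, $0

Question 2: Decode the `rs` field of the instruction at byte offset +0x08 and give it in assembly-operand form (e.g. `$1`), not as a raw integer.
$2

@+08  big-endian(b2 00) = 0xb200
  opcode bits[15:12]=0xb: xor/RR
  rd: (w>>10)&0x3=0x0 → $0
  rs: (w>>8)&0x3=0x2 → $2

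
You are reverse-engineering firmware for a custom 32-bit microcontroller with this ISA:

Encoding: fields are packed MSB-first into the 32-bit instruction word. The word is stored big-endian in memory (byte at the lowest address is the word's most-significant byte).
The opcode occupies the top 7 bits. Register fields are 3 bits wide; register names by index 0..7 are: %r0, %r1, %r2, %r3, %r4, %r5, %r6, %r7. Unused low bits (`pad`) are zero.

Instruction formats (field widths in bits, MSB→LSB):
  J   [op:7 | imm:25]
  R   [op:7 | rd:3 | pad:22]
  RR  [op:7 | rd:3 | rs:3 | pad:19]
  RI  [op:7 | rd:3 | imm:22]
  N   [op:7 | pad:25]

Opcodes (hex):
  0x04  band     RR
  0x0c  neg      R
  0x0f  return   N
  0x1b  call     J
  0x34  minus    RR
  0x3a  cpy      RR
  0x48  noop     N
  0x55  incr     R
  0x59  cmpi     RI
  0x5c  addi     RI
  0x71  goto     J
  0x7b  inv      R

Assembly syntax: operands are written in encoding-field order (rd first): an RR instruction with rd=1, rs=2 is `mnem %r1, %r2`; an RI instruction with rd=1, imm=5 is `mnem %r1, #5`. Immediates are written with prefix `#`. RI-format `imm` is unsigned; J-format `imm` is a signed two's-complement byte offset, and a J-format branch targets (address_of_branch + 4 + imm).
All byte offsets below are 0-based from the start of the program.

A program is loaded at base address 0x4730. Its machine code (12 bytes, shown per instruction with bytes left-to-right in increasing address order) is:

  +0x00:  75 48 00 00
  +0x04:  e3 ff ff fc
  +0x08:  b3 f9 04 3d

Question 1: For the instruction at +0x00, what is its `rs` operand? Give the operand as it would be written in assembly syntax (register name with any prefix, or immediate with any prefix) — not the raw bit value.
off 0x00: read 75 48 00 00 as big → 0x75480000
  top 7b → 0x3a → cpy [RR]
  [24:22] rd=5 = %r5
  [21:19] rs=1 = %r1

%r1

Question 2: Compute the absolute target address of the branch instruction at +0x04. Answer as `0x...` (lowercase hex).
off 0x04: read e3 ff ff fc as big → 0xe3fffffc
  opcode bits[31:25]=0x71: goto/J
  imm@[24:0]=0x1fffffc (s25→-4) ⇒ #-4
  target = base 0x4730 + off 0x04 + 4 + imm -4 = 0x4734

0x4734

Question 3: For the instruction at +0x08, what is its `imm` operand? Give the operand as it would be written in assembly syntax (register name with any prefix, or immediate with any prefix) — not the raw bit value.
@+08  big-endian(b3 f9 04 3d) = 0xb3f9043d
  op=0xb3f9043d>>25=0x59 ⇒ cmpi (RI)
  [24:22] rd=7 = %r7
  [21:0] imm=3736637 = #3736637

#3736637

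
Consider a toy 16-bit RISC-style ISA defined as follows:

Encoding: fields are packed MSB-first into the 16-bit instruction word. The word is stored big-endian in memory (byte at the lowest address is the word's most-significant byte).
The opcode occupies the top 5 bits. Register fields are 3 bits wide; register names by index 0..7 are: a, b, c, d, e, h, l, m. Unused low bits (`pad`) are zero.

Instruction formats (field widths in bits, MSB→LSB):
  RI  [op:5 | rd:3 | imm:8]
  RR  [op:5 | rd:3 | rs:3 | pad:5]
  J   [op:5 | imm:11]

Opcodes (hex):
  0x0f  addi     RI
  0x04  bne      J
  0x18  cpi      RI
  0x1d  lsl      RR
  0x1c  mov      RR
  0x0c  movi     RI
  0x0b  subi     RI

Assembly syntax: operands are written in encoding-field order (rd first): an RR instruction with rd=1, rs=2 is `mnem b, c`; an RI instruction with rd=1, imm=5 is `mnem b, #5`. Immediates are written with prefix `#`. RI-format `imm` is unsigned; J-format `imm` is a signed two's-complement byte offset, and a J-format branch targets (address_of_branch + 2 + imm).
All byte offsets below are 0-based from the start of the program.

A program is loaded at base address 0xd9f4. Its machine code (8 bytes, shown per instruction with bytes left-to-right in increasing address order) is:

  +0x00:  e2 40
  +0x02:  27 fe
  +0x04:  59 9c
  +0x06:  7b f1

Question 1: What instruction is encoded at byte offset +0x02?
@+02  big-endian(27 fe) = 0x27fe
  op=0x27fe>>11=0x4 ⇒ bne (J)
  imm@[10:0]=0x7fe (s11→-2) ⇒ #-2

bne #-2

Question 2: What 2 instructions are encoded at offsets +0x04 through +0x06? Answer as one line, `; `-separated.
subi b, #156; addi d, #241

+0x04: 59 9c ⇒ word 0x599c (big)
  opcode bits[15:11]=0xb: subi/RI
  rd@[10:8]=0x1 ⇒ b
  imm@[7:0]=0x9c ⇒ #156
+0x06: 7b f1 ⇒ word 0x7bf1 (big)
  opcode bits[15:11]=0xf: addi/RI
  rd@[10:8]=0x3 ⇒ d
  imm@[7:0]=0xf1 ⇒ #241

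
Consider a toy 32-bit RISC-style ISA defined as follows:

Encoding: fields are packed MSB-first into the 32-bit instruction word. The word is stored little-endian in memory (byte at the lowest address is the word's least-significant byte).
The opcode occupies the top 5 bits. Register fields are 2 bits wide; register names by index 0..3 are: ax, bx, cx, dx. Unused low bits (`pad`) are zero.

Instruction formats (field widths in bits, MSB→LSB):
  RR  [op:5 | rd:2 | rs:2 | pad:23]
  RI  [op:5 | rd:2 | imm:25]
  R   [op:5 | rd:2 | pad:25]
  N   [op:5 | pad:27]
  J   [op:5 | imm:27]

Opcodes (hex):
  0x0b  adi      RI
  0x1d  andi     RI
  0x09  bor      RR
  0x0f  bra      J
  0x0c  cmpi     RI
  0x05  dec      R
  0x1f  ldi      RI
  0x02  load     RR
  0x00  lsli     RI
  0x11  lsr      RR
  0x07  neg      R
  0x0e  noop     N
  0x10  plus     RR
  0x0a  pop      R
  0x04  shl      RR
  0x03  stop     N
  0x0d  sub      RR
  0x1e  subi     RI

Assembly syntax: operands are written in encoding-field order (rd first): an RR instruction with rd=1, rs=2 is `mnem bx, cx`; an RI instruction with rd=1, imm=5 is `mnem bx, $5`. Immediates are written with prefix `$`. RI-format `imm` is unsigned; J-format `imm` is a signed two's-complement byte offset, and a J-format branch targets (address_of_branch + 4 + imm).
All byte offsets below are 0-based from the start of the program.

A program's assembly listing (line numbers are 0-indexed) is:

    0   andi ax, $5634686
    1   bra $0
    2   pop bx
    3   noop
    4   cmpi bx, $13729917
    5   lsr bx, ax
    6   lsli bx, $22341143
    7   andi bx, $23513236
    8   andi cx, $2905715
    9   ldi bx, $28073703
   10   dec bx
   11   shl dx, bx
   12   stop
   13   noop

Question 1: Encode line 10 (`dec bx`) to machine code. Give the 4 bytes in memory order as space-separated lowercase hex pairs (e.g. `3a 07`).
line 10 (dec): pack op=0x5:5|rd=1:2|pad=0:25 = 0x2a000000; little→ 00 00 00 2a

00 00 00 2a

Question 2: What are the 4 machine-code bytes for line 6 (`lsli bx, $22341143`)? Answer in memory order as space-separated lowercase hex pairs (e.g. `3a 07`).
L6: lsli op=0x0:5|rd=1:2|imm=22341143:25 ⇒ 0x0354e617 ⇒ little 17 e6 54 03

17 e6 54 03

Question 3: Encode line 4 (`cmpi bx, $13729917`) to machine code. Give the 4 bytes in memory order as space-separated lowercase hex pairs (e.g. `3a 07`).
7d 80 d1 62

4. cmpi fields op=0xc:5|rd=1:2|imm=13729917:25 → word 62d1807dh → 7d 80 d1 62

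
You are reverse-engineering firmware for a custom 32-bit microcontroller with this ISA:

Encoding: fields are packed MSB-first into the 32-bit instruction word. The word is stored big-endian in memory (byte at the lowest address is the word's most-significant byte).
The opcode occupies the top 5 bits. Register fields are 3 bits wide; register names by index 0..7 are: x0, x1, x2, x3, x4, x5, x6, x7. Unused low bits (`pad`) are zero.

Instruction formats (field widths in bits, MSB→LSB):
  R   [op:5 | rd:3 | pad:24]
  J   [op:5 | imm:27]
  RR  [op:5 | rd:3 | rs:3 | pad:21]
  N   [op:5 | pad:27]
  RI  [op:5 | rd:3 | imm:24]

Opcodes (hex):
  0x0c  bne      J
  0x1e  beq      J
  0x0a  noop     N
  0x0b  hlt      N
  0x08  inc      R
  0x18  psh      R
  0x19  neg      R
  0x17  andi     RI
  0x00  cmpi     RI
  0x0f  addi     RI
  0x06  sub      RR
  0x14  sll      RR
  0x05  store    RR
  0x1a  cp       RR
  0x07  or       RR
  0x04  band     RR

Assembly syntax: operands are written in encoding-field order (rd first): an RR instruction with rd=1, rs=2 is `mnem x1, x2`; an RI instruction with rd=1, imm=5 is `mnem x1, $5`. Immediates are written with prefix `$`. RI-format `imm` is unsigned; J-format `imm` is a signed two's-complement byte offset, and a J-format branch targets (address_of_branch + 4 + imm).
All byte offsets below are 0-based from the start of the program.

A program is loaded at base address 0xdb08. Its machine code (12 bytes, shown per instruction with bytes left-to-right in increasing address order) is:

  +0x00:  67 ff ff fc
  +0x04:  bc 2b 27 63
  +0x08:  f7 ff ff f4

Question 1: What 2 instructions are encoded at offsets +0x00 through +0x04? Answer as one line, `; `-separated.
[00] 67 ff ff fc → 0x67fffffc
  top 5b → 0xc → bne [J]
  imm: (w>>0)&0x7ffffff=0x7fffffc (s27→-4) → $-4
[04] bc 2b 27 63 → 0xbc2b2763
  top 5b → 0x17 → andi [RI]
  rd: (w>>24)&0x7=0x4 → x4
  imm: (w>>0)&0xffffff=0x2b2763 → $2828131

bne $-4; andi x4, $2828131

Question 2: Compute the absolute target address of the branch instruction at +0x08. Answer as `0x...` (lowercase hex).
@+08  big-endian(f7 ff ff f4) = 0xf7fffff4
  op=0xf7fffff4>>27=0x1e ⇒ beq (J)
  imm: (w>>0)&0x7ffffff=0x7fffff4 (s27→-12) → $-12
  target = base 0xdb08 + off 0x08 + 4 + imm -12 = 0xdb08

0xdb08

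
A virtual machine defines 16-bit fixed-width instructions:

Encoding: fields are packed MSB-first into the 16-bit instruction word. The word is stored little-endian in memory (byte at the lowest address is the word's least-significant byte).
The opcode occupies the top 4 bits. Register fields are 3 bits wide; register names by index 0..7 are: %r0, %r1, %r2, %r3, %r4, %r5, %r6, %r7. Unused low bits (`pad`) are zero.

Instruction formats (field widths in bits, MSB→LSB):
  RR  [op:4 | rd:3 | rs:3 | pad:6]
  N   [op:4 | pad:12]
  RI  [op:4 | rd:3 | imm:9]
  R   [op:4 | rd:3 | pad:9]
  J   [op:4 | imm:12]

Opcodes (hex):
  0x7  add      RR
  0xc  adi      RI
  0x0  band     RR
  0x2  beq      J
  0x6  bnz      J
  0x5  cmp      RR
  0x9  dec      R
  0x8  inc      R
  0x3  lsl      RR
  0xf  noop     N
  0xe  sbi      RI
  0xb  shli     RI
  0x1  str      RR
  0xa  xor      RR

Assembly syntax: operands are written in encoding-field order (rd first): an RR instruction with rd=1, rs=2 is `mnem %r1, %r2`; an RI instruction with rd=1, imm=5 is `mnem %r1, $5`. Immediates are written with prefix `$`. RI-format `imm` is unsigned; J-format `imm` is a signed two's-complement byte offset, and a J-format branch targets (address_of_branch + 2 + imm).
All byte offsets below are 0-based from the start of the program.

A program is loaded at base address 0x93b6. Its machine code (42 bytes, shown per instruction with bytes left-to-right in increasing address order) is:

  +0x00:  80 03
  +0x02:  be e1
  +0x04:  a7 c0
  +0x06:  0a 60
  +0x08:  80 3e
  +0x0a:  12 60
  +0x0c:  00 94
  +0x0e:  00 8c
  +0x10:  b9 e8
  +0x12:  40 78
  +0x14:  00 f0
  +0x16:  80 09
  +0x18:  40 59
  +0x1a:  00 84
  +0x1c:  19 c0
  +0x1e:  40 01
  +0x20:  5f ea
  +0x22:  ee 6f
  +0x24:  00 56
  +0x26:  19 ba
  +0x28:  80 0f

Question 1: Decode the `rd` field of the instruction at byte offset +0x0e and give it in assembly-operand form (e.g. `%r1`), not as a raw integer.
@+0e  little-endian(00 8c) = 0x8c00
  op=0x8c00>>12=0x8 ⇒ inc (R)
  [11:9] rd=6 = %r6

%r6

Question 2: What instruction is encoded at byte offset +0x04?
@+04  little-endian(a7 c0) = 0xc0a7
  opcode bits[15:12]=0xc: adi/RI
  rd: (w>>9)&0x7=0x0 → %r0
  imm: (w>>0)&0x1ff=0xa7 → $167

adi %r0, $167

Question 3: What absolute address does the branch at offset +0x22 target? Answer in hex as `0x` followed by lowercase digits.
[22] ee 6f → 0x6fee
  op=0x6fee>>12=0x6 ⇒ bnz (J)
  imm: (w>>0)&0xfff=0xfee (s12→-18) → $-18
  target = base 0x93b6 + off 0x22 + 2 + imm -18 = 0x93c8

0x93c8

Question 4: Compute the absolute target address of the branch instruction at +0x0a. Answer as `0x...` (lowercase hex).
0x93d4

[0a] 12 60 → 0x6012
  opcode bits[15:12]=0x6: bnz/J
  imm@[11:0]=0x12 ⇒ $18
  target = base 0x93b6 + off 0x0a + 2 + imm 18 = 0x93d4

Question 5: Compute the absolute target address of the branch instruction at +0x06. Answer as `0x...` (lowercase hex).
@+06  little-endian(0a 60) = 0x600a
  op=0x600a>>12=0x6 ⇒ bnz (J)
  imm@[11:0]=0xa ⇒ $10
  target = base 0x93b6 + off 0x06 + 2 + imm 10 = 0x93c8

0x93c8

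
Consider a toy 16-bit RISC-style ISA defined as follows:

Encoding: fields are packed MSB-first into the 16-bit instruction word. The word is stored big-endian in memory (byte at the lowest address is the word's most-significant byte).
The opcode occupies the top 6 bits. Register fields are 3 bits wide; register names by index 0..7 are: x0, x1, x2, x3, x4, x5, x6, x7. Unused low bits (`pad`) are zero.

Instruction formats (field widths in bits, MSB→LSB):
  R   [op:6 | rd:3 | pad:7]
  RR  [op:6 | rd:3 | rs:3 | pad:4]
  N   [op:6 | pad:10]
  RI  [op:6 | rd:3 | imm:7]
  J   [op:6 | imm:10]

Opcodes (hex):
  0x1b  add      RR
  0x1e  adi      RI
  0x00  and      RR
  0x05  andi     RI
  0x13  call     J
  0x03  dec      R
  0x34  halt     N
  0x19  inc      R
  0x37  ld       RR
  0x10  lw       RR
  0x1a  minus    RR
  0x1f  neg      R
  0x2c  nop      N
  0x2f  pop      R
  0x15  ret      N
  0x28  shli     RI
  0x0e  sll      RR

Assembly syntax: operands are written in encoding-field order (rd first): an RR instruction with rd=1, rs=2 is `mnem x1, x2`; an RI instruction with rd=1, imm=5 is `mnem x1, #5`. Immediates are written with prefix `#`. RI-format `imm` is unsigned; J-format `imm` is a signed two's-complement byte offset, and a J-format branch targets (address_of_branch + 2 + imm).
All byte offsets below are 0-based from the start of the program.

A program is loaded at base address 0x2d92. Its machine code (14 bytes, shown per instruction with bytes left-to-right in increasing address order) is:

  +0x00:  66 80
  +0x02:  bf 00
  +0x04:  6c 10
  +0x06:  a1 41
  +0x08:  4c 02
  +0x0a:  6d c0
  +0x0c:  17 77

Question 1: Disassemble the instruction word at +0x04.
add x0, x1

off 0x04: read 6c 10 as big → 0x6c10
  opcode bits[15:10]=0x1b: add/RR
  rd: (w>>7)&0x7=0x0 → x0
  rs: (w>>4)&0x7=0x1 → x1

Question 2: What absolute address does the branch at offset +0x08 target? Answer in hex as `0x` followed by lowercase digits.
[08] 4c 02 → 0x4c02
  opcode bits[15:10]=0x13: call/J
  [9:0] imm=2 = #2
  target = base 0x2d92 + off 0x08 + 2 + imm 2 = 0x2d9e

0x2d9e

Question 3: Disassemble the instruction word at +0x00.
inc x5

+0x00: 66 80 ⇒ word 0x6680 (big)
  top 6b → 0x19 → inc [R]
  rd: (w>>7)&0x7=0x5 → x5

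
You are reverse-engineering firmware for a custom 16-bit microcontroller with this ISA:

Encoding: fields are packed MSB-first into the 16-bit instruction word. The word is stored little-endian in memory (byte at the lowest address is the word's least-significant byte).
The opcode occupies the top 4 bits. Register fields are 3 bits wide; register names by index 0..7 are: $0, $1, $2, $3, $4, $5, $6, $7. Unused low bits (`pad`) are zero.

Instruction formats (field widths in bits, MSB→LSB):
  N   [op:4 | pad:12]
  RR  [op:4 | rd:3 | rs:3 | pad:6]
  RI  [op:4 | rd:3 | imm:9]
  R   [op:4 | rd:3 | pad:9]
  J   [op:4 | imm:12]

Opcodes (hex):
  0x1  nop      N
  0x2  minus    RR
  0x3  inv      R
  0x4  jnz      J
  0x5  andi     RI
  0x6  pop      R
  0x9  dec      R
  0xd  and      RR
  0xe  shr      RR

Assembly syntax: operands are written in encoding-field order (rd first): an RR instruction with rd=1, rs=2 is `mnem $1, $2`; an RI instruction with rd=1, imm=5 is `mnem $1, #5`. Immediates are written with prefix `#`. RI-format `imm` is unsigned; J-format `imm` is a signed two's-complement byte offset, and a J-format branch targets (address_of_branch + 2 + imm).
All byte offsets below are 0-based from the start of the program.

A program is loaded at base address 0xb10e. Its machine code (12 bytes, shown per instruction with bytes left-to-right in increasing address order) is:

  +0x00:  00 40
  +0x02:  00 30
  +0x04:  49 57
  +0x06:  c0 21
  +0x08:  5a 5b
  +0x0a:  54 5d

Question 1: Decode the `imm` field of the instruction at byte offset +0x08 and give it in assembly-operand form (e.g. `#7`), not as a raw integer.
[08] 5a 5b → 0x5b5a
  op=0x5b5a>>12=0x5 ⇒ andi (RI)
  [11:9] rd=5 = $5
  [8:0] imm=346 = #346

#346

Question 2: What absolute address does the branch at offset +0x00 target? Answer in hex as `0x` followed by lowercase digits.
off 0x00: read 00 40 as little → 0x4000
  top 4b → 0x4 → jnz [J]
  imm: (w>>0)&0xfff=0x0 → #0
  target = base 0xb10e + off 0x00 + 2 + imm 0 = 0xb110

0xb110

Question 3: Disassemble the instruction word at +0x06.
minus $0, $7

@+06  little-endian(c0 21) = 0x21c0
  opcode bits[15:12]=0x2: minus/RR
  rd@[11:9]=0x0 ⇒ $0
  rs@[8:6]=0x7 ⇒ $7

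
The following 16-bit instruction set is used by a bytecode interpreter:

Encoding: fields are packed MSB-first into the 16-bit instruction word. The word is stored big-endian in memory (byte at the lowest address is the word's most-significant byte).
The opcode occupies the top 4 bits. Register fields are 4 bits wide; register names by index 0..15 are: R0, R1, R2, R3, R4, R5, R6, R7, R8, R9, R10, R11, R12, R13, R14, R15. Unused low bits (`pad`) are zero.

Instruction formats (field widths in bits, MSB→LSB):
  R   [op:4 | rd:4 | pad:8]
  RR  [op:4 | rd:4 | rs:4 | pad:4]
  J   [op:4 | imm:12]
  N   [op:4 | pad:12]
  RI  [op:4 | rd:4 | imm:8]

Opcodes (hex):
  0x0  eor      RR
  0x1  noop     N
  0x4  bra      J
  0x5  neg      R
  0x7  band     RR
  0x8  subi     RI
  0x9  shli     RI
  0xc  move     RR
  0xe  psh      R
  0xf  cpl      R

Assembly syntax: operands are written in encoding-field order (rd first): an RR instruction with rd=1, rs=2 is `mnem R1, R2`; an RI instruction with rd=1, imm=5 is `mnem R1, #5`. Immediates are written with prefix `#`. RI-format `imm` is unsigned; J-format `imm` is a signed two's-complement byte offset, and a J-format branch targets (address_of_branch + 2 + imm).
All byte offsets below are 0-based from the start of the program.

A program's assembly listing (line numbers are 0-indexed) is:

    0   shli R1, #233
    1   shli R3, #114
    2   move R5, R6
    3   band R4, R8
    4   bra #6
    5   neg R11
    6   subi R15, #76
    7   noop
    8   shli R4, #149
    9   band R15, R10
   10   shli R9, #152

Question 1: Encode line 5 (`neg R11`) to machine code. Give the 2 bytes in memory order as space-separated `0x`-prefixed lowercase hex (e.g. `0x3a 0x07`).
line 5 (neg): pack op=0x5:4|rd=11:4|pad=0:8 = 0x5b00; big→ 5b 00

0x5b 0x00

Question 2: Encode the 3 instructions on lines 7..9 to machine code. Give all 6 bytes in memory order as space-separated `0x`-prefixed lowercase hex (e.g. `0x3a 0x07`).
0x10 0x00 0x94 0x95 0x7f 0xa0

L7: noop op=0x1:4|pad=0:12 ⇒ 0x1000 ⇒ big 10 00
L8: shli op=0x9:4|rd=4:4|imm=149:8 ⇒ 0x9495 ⇒ big 94 95
L9: band op=0x7:4|rd=15:4|rs=10:4|pad=0:4 ⇒ 0x7fa0 ⇒ big 7f a0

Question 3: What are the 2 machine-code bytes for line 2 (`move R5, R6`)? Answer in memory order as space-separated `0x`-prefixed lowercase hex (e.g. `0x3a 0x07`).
0xc5 0x60

L2: move op=0xc:4|rd=5:4|rs=6:4|pad=0:4 ⇒ 0xc560 ⇒ big c5 60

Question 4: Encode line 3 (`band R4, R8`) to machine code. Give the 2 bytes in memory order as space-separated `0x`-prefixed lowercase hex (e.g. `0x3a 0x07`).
0x74 0x80

L3: band op=0x7:4|rd=4:4|rs=8:4|pad=0:4 ⇒ 0x7480 ⇒ big 74 80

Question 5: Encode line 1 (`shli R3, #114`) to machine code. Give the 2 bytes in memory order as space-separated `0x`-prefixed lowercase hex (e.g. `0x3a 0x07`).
line 1 (shli): pack op=0x9:4|rd=3:4|imm=114:8 = 0x9372; big→ 93 72

0x93 0x72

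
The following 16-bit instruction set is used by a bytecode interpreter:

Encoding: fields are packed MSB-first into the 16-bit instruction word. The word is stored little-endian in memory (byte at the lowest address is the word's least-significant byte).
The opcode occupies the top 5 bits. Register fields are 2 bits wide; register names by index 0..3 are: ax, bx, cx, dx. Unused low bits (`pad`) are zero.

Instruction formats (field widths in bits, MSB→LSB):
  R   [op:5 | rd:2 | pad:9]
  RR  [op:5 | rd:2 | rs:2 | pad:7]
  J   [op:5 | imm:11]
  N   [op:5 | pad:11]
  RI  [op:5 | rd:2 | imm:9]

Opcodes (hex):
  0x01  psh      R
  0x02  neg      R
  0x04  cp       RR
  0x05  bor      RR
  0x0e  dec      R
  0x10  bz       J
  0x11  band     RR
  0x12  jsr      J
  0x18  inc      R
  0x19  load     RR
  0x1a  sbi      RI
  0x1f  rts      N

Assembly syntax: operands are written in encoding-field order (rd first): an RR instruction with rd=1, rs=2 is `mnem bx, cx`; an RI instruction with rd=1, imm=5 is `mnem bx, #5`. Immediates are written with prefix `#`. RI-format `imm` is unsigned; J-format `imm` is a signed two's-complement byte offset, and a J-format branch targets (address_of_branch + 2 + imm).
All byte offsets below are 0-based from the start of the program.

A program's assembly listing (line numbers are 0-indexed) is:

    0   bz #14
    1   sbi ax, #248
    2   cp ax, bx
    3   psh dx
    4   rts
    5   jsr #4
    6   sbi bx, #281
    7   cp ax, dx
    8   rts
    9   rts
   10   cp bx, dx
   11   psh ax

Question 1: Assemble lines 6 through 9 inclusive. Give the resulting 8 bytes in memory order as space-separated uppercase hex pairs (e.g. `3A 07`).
19 D3 80 21 00 F8 00 F8

6. sbi fields op=0x1a:5|rd=1:2|imm=281:9 → word d319h → 19 d3
7. cp fields op=0x4:5|rd=0:2|rs=3:2|pad=0:7 → word 2180h → 80 21
8. rts fields op=0x1f:5|pad=0:11 → word f800h → 00 f8
9. rts fields op=0x1f:5|pad=0:11 → word f800h → 00 f8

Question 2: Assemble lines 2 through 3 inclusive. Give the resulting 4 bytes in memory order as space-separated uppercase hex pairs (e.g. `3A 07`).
line 2 (cp): pack op=0x4:5|rd=0:2|rs=1:2|pad=0:7 = 0x2080; little→ 80 20
line 3 (psh): pack op=0x1:5|rd=3:2|pad=0:9 = 0x0e00; little→ 00 0e

80 20 00 0E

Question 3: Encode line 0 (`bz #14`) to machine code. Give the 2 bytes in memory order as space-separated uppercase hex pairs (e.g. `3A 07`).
0E 80

0. bz fields op=0x10:5|imm=14:11 → word 800eh → 0e 80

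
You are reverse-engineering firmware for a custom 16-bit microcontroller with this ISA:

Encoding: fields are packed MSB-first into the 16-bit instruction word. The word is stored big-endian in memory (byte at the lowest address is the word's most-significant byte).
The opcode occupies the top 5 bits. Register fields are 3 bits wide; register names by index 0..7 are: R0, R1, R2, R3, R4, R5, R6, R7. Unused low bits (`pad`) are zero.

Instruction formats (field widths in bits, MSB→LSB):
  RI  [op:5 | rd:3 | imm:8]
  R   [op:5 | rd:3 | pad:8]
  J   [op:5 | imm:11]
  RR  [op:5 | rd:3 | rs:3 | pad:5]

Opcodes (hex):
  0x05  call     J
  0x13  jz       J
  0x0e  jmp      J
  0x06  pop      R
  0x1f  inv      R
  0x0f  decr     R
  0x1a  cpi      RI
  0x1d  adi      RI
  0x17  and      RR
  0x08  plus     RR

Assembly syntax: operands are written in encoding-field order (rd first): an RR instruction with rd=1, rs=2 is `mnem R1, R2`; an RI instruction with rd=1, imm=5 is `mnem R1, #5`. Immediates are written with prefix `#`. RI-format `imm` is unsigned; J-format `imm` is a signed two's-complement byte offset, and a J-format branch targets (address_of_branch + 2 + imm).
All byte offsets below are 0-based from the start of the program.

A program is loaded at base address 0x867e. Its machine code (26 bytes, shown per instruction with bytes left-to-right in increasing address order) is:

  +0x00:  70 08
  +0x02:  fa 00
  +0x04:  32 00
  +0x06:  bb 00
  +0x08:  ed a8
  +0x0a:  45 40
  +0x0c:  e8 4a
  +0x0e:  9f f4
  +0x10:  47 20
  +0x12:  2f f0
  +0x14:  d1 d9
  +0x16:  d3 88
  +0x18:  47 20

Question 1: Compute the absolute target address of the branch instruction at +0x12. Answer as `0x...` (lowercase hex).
off 0x12: read 2f f0 as big → 0x2ff0
  top 5b → 0x5 → call [J]
  [10:0] imm=2032 (s11→-16) = #-16
  target = base 0x867e + off 0x12 + 2 + imm -16 = 0x8682

0x8682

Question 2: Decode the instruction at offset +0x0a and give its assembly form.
plus R5, R2

[0a] 45 40 → 0x4540
  op=0x4540>>11=0x8 ⇒ plus (RR)
  [10:8] rd=5 = R5
  [7:5] rs=2 = R2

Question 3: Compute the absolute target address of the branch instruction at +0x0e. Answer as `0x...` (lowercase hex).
0x8682

off 0x0e: read 9f f4 as big → 0x9ff4
  top 5b → 0x13 → jz [J]
  imm: (w>>0)&0x7ff=0x7f4 (s11→-12) → #-12
  target = base 0x867e + off 0x0e + 2 + imm -12 = 0x8682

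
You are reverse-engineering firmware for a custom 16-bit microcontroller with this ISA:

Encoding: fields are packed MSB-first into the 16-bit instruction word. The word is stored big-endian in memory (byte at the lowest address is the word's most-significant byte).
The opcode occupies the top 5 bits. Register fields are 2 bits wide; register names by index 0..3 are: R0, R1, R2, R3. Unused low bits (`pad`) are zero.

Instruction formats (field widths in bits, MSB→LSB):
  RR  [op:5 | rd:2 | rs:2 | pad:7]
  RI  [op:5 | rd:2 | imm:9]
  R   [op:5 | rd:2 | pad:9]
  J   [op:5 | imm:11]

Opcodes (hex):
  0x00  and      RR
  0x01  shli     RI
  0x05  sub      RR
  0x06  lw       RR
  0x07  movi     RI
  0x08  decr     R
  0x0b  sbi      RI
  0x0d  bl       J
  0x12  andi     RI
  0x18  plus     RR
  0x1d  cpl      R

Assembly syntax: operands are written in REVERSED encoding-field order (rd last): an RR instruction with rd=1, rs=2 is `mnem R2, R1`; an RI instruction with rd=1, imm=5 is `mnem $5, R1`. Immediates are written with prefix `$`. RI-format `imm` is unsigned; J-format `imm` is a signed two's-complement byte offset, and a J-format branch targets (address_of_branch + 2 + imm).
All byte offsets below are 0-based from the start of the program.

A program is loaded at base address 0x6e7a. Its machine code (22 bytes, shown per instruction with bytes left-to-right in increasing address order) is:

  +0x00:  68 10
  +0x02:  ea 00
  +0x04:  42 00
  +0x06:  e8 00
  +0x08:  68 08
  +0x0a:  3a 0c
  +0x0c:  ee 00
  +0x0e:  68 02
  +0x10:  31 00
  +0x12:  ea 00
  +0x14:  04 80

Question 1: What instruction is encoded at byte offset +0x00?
bl $16

@+00  big-endian(68 10) = 0x6810
  top 5b → 0xd → bl [J]
  imm: (w>>0)&0x7ff=0x10 → $16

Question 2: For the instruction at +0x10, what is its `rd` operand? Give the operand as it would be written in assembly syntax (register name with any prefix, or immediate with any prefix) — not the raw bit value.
R0

+0x10: 31 00 ⇒ word 0x3100 (big)
  top 5b → 0x6 → lw [RR]
  [10:9] rd=0 = R0
  [8:7] rs=2 = R2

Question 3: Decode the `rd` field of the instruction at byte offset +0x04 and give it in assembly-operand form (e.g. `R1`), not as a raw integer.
@+04  big-endian(42 00) = 0x4200
  top 5b → 0x8 → decr [R]
  rd@[10:9]=0x1 ⇒ R1

R1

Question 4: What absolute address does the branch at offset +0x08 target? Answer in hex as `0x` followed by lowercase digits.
off 0x08: read 68 08 as big → 0x6808
  op=0x6808>>11=0xd ⇒ bl (J)
  [10:0] imm=8 = $8
  target = base 0x6e7a + off 0x08 + 2 + imm 8 = 0x6e8c

0x6e8c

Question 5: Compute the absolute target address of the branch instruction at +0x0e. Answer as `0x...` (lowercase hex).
0x6e8c

off 0x0e: read 68 02 as big → 0x6802
  top 5b → 0xd → bl [J]
  imm: (w>>0)&0x7ff=0x2 → $2
  target = base 0x6e7a + off 0x0e + 2 + imm 2 = 0x6e8c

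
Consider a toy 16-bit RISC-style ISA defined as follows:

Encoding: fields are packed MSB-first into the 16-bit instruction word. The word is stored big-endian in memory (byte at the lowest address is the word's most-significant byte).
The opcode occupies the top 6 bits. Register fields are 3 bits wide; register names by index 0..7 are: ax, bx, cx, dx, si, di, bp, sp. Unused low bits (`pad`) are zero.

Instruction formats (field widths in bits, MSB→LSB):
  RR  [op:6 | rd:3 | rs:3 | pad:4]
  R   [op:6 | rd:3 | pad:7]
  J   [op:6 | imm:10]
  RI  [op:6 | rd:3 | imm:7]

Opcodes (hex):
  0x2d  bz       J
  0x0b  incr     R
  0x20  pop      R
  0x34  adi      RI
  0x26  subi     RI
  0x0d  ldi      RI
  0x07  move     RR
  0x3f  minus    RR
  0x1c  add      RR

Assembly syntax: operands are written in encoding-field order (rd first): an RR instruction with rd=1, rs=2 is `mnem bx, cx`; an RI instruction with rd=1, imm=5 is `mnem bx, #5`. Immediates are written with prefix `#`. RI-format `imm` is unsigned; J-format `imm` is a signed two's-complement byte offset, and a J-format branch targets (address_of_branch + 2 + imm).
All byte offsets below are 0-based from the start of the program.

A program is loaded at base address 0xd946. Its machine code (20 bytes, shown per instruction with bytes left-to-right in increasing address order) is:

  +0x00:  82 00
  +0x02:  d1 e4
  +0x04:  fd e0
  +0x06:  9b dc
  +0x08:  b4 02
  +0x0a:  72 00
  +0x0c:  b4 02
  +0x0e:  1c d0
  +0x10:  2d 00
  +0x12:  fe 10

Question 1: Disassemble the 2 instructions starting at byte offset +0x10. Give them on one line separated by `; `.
incr cx; minus si, bx

[10] 2d 00 → 0x2d00
  opcode bits[15:10]=0xb: incr/R
  rd@[9:7]=0x2 ⇒ cx
[12] fe 10 → 0xfe10
  opcode bits[15:10]=0x3f: minus/RR
  rd@[9:7]=0x4 ⇒ si
  rs@[6:4]=0x1 ⇒ bx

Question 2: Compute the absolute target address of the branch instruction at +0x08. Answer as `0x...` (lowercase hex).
[08] b4 02 → 0xb402
  opcode bits[15:10]=0x2d: bz/J
  imm: (w>>0)&0x3ff=0x2 → #2
  target = base 0xd946 + off 0x08 + 2 + imm 2 = 0xd952

0xd952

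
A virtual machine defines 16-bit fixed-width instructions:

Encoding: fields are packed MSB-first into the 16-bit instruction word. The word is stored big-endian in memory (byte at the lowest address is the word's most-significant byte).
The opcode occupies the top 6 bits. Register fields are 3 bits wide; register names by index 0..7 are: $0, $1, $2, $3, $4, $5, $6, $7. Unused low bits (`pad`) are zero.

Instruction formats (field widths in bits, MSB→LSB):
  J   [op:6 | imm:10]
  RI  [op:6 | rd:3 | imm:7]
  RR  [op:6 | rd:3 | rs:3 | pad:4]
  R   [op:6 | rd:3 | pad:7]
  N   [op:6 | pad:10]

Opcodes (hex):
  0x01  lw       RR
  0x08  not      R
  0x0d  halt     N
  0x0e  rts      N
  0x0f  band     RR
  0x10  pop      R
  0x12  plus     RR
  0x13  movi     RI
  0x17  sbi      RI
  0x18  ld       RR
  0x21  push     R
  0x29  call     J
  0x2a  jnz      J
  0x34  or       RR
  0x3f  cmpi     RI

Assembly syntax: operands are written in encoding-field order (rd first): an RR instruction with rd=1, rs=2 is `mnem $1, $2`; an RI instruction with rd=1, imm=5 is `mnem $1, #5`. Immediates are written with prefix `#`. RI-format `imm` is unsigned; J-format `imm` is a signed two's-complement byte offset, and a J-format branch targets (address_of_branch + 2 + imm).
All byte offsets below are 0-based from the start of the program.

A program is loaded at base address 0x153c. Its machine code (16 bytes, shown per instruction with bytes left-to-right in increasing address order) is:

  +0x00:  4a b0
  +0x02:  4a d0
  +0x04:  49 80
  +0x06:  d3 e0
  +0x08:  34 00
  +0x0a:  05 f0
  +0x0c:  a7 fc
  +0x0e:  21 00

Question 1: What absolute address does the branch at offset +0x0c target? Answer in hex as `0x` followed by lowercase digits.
@+0c  big-endian(a7 fc) = 0xa7fc
  opcode bits[15:10]=0x29: call/J
  [9:0] imm=1020 (s10→-4) = #-4
  target = base 0x153c + off 0x0c + 2 + imm -4 = 0x1546

0x1546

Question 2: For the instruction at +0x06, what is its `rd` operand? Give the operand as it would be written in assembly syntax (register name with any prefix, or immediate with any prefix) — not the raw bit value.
@+06  big-endian(d3 e0) = 0xd3e0
  opcode bits[15:10]=0x34: or/RR
  [9:7] rd=7 = $7
  [6:4] rs=6 = $6

$7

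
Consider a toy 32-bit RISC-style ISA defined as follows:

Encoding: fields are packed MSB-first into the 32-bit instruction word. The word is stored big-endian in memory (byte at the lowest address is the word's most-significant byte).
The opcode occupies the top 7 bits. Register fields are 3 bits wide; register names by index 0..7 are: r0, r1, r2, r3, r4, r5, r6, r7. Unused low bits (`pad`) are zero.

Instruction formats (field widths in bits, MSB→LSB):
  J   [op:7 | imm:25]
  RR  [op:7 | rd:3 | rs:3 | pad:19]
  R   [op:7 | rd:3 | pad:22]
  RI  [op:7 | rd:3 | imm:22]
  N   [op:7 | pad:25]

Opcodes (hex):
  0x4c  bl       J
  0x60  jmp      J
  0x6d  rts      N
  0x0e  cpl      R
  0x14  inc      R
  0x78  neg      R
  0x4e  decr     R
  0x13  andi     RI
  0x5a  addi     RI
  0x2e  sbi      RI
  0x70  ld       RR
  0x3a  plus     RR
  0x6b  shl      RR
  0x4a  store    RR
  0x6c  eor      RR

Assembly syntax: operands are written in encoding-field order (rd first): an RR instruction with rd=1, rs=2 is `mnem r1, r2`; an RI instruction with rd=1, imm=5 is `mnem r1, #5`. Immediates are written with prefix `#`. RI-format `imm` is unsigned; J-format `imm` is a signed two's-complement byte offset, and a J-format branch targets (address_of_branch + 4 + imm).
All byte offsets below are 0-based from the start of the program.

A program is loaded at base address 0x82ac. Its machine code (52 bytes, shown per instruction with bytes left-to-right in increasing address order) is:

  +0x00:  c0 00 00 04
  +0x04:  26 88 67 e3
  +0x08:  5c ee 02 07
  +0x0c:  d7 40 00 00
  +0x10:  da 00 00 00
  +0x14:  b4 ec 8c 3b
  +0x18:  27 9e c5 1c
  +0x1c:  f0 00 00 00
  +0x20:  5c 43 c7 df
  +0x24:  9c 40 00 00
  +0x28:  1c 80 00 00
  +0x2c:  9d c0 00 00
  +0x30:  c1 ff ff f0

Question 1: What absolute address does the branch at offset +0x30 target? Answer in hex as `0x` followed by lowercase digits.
off 0x30: read c1 ff ff f0 as big → 0xc1fffff0
  opcode bits[31:25]=0x60: jmp/J
  [24:0] imm=33554416 (s25→-16) = #-16
  target = base 0x82ac + off 0x30 + 4 + imm -16 = 0x82d0

0x82d0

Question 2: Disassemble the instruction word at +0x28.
@+28  big-endian(1c 80 00 00) = 0x1c800000
  opcode bits[31:25]=0xe: cpl/R
  rd: (w>>22)&0x7=0x2 → r2

cpl r2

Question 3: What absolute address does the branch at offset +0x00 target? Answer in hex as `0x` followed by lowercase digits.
off 0x00: read c0 00 00 04 as big → 0xc0000004
  op=0xc0000004>>25=0x60 ⇒ jmp (J)
  imm: (w>>0)&0x1ffffff=0x4 → #4
  target = base 0x82ac + off 0x00 + 4 + imm 4 = 0x82b4

0x82b4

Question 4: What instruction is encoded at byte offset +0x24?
off 0x24: read 9c 40 00 00 as big → 0x9c400000
  top 7b → 0x4e → decr [R]
  rd@[24:22]=0x1 ⇒ r1

decr r1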